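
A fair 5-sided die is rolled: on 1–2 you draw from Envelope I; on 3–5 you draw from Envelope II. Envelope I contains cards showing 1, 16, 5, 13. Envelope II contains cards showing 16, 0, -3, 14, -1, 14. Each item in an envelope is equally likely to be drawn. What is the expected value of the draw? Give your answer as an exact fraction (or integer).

E[X | Envelope I] = (1 + 16 + 5 + 13)/4 = 35/4
E[X | Envelope II] = (16 + 0 − 3 + 14 − 1 + 14)/6 = 20/3
E[X] = (2/5)·35/4 + (3/5)·20/3 = 15/2

15/2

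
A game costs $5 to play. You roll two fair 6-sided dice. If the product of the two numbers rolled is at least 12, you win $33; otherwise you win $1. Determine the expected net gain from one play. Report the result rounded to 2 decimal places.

$11.11

E[payout] = (19/36)·1 + (17/36)·33 = 145/9
Expected profit = 145/9 − 5 = 100/9 ≈ $11.11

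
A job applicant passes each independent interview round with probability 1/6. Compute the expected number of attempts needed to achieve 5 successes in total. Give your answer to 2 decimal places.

By linearity (sum of 5 independent geometric waits), E[trials] = 5/p = 5/(1/6) = 30.
≈ 30.00

30.00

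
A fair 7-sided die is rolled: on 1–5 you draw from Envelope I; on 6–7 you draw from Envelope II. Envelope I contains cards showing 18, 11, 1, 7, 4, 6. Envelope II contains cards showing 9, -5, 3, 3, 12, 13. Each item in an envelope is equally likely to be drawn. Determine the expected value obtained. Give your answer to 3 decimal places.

E[X | Envelope I] = (18 + 11 + 1 + 7 + 4 + 6)/6 = 47/6
E[X | Envelope II] = (9 − 5 + 3 + 3 + 12 + 13)/6 = 35/6
E[X] = (5/7)·47/6 + (2/7)·35/6 = 305/42 ≈ 7.262

7.262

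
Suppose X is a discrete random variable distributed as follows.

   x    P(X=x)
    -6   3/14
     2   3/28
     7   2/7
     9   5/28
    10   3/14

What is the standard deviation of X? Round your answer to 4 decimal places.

E[X] = 131/28, E[X²] = 1625/28
Var(X) = E[X²] − (E[X])² = 1625/28 − 17161/784 = 28339/784
SD(X) = √(28339/784) ≈ 6.0122

6.0122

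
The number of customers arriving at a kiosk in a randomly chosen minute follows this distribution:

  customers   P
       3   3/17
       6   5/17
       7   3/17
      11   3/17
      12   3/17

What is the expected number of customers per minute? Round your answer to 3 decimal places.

7.588

E[X] = (3/17)·3 + (5/17)·6 + (3/17)·7 + (3/17)·11 + (3/17)·12
     = 129/17 ≈ 7.588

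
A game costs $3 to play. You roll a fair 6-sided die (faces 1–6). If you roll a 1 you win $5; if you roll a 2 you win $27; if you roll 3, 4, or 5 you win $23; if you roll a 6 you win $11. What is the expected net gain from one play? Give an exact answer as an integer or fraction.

47/3 dollars

E[payout] = (1/6)·5 + (1/6)·11 + (1/2)·23 + (1/6)·27 = 56/3
Expected profit = 56/3 − 3 = 47/3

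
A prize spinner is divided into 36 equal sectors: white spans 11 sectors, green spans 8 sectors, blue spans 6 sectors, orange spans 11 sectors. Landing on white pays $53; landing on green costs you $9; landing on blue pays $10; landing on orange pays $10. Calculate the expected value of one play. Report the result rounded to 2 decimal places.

E[payout] = (11/36)·53 + (8/36)·(-9) + (6/36)·10 + (11/36)·10 = 227/12
≈ $18.92

$18.92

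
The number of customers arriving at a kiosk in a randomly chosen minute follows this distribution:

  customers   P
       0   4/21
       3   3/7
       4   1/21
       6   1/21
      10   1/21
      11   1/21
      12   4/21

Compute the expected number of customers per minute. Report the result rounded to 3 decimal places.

5.048

E[X] = (4/21)·0 + (3/7)·3 + (1/21)·4 + (1/21)·6 + (1/21)·10 + (1/21)·11 + (4/21)·12
     = 106/21 ≈ 5.048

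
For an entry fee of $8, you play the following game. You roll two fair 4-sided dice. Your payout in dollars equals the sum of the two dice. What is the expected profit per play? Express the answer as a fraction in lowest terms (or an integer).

-$3

Distribution of the sum of the two dice: 2 w.p. 1/16, 3 w.p. 1/8, 4 w.p. 3/16, 5 w.p. 1/4, 6 w.p. 3/16, 7 w.p. 1/8, …
E[payout] = (1/16)·2 + (1/8)·3 + (3/16)·4 + (1/4)·5 + (3/16)·6 + (1/8)·7 + (1/16)·8 = 5
Expected profit = 5 − 8 = -3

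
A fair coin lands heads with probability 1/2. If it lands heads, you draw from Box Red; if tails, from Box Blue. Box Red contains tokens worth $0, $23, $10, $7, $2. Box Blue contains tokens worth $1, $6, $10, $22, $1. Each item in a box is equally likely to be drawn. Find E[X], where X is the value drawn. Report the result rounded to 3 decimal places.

$8.200

E[X | Box Red] = (0 + 23 + 10 + 7 + 2)/5 = 42/5
E[X | Box Blue] = (1 + 6 + 10 + 22 + 1)/5 = 8
E[X] = (1/2)·42/5 + (1/2)·8 = 41/5 ≈ 8.200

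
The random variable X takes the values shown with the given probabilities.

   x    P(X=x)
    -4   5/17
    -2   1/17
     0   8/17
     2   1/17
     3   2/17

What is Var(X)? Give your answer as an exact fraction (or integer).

1606/289

E[X] = (5/17)·(-4) + (1/17)·(-2) + (8/17)·0 + (1/17)·2 + (2/17)·3 = -14/17
E[X²] = (5/17)·16 + (1/17)·4 + (8/17)·0 + (1/17)·4 + (2/17)·9 = 106/17
Var(X) = 106/17 − (-14/17)² = 1606/289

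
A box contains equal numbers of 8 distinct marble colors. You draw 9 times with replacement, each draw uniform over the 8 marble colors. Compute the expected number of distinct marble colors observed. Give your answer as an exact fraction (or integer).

93864121/16777216

Let Xⱼ=1 if type j appears at least once. P(Xⱼ=1) = 1 − ((8−1)/8)^9 = 93864121/134217728.
E[#distinct] = 8·93864121/134217728 = 93864121/16777216.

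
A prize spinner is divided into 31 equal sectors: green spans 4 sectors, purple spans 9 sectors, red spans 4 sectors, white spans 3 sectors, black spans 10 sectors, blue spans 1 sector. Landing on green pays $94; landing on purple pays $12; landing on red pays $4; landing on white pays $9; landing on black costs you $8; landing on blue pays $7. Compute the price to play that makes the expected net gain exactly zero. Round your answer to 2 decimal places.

E[payout] = (4/31)·94 + (9/31)·12 + (4/31)·4 + (3/31)·9 + (10/31)·(-8) + (1/31)·7 = 454/31
Fair fee = E[payout] = 454/31 ≈ $14.65

$14.65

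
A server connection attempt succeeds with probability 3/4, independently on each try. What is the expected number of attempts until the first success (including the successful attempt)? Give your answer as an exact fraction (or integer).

4/3

For a geometric distribution, E[trials] = 1/p = 1/(3/4) = 4/3.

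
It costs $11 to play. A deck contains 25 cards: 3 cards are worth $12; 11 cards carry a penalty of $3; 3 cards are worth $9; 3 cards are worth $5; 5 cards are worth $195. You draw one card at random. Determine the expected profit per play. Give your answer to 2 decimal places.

$29.80

E[payout] = (3/25)·12 + (11/25)·(-3) + (3/25)·9 + (3/25)·5 + (5/25)·195 = 204/5
Expected profit = 204/5 − 11 = 149/5 ≈ $29.80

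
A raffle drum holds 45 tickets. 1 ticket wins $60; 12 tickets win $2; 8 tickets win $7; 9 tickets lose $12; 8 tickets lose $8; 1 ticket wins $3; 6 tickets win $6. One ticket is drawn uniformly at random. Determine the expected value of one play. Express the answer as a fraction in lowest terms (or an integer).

E[payout] = (1/45)·60 + (12/45)·2 + (8/45)·7 + (9/45)·(-12) + (8/45)·(-8) + (1/45)·3 + (6/45)·6 = 7/45

7/45 dollars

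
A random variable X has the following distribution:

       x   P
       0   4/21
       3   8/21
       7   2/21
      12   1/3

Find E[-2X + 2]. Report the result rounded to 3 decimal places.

E[-2x+2] = (4/21)·2 + (8/21)·(-4) + (2/21)·(-12) + (1/3)·(-22)
     = -202/21 ≈ -9.619

-9.619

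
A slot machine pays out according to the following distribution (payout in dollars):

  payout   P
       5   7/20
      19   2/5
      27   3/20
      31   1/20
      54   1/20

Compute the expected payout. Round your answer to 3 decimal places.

E[X] = (7/20)·5 + (2/5)·19 + (3/20)·27 + (1/20)·31 + (1/20)·54
     = 353/20 ≈ 17.650

$17.650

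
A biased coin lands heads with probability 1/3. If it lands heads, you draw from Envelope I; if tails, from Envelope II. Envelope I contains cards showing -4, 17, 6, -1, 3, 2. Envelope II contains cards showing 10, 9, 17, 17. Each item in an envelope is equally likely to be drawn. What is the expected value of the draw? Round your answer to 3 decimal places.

E[X | Envelope I] = (-4 + 17 + 6 − 1 + 3 + 2)/6 = 23/6
E[X | Envelope II] = (10 + 9 + 17 + 17)/4 = 53/4
E[X] = (1/3)·23/6 + (2/3)·53/4 = 91/9 ≈ 10.111

10.111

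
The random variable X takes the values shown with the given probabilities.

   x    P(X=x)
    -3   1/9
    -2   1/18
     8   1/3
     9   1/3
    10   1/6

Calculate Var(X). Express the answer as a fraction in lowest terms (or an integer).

1520/81

E[X] = (1/9)·(-3) + (1/18)·(-2) + (1/3)·8 + (1/3)·9 + (1/6)·10 = 62/9
E[X²] = (1/9)·9 + (1/18)·4 + (1/3)·64 + (1/3)·81 + (1/6)·100 = 596/9
Var(X) = 596/9 − (62/9)² = 1520/81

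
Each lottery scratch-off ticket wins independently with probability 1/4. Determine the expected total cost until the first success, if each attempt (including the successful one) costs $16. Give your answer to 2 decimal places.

$64.00

E[#attempts] = 1/p = 4; E[cost] = 16·4 = 64.
≈ 64.00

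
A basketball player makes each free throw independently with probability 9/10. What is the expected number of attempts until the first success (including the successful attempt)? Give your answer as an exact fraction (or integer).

10/9

For a geometric distribution, E[trials] = 1/p = 1/(9/10) = 10/9.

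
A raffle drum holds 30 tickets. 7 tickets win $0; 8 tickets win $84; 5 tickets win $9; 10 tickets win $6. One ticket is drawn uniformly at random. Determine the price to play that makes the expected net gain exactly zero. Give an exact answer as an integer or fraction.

E[payout] = (7/30)·0 + (8/30)·84 + (5/30)·9 + (10/30)·6 = 259/10
Fair fee = E[payout] = 259/10

259/10 dollars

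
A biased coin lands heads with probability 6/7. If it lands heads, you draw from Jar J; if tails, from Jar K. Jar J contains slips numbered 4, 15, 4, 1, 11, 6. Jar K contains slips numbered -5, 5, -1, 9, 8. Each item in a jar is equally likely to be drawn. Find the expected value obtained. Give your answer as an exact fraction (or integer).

E[X | Jar J] = (4 + 15 + 4 + 1 + 11 + 6)/6 = 41/6
E[X | Jar K] = (-5 + 5 − 1 + 9 + 8)/5 = 16/5
E[X] = (6/7)·41/6 + (1/7)·16/5 = 221/35

221/35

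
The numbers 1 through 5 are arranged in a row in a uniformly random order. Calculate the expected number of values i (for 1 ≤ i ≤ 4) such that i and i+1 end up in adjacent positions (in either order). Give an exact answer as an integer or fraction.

8/5

For each i ∈ {1,…,4}, let Xᵢ = 1 if i and i+1 are adjacent. P(Xᵢ=1) = 2·(5−1)!/5! = 2/5.
By linearity, E[ΣXᵢ] = (4)·(2/5) = 8/5.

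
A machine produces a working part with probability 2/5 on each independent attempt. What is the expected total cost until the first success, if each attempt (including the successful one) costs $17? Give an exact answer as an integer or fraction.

85/2 dollars

E[#attempts] = 1/p = 5/2; E[cost] = 17·5/2 = 85/2.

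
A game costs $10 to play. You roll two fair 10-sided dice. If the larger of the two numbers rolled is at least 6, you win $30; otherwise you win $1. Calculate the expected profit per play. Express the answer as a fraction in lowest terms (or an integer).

51/4 dollars

E[payout] = (1/4)·1 + (3/4)·30 = 91/4
Expected profit = 91/4 − 10 = 51/4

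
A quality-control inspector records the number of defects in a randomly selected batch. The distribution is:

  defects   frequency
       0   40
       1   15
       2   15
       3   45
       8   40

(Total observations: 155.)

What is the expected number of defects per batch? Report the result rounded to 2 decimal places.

Total = 155, so P(defects=0) = 40/155, etc.
E[X] = (8/31)·0 + (3/31)·1 + (3/31)·2 + (9/31)·3 + (8/31)·8
     = 100/31 ≈ 3.23

3.23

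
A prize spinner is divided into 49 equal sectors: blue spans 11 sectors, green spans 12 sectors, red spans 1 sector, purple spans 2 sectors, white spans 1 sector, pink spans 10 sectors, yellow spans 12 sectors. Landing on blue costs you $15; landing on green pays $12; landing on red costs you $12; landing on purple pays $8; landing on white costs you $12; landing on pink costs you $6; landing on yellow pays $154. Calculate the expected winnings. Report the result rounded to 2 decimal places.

E[payout] = (11/49)·(-15) + (12/49)·12 + (1/49)·(-12) + (2/49)·8 + (1/49)·(-12) + (10/49)·(-6) + (12/49)·154 = 1759/49
≈ $35.90

$35.90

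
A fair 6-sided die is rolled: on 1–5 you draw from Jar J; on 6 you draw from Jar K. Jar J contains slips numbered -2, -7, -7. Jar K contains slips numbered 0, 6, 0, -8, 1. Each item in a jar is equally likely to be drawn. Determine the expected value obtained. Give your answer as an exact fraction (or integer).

E[X | Jar J] = (-2 − 7 − 7)/3 = -16/3
E[X | Jar K] = (0 + 6 + 0 − 8 + 1)/5 = -1/5
E[X] = (5/6)·(-16/3) + (1/6)·(-1/5) = -403/90

-403/90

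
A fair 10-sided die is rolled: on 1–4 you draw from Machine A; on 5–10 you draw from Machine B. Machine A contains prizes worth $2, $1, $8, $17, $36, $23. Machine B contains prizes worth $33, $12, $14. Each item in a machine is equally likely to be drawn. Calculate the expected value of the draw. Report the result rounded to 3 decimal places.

E[X | Machine A] = (2 + 1 + 8 + 17 + 36 + 23)/6 = 29/2
E[X | Machine B] = (33 + 12 + 14)/3 = 59/3
E[X] = (2/5)·29/2 + (3/5)·59/3 = 88/5 ≈ 17.600

$17.600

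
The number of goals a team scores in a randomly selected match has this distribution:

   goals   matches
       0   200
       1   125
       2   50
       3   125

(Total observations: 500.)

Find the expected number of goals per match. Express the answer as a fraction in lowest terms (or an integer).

Total = 500, so P(goals=0) = 200/500, etc.
E[X] = (2/5)·0 + (1/4)·1 + (1/10)·2 + (1/4)·3
     = 6/5

6/5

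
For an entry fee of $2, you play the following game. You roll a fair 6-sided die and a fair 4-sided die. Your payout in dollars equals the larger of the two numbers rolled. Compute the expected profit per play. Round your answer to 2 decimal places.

$1.92

Distribution of the larger of the two numbers rolled: 1 w.p. 1/24, 2 w.p. 1/8, 3 w.p. 5/24, 4 w.p. 7/24, 5 w.p. 1/6, 6 w.p. 1/6
E[payout] = (1/24)·1 + (1/8)·2 + (5/24)·3 + (7/24)·4 + (1/6)·5 + (1/6)·6 = 47/12
Expected profit = 47/12 − 2 = 23/12 ≈ $1.92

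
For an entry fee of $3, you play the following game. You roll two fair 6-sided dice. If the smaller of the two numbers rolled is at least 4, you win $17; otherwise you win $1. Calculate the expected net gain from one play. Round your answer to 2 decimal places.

$2.00

E[payout] = (3/4)·1 + (1/4)·17 = 5
Expected profit = 5 − 3 = 2 ≈ $2.00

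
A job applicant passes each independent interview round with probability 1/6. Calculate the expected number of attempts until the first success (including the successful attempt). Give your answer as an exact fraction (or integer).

For a geometric distribution, E[trials] = 1/p = 1/(1/6) = 6.

6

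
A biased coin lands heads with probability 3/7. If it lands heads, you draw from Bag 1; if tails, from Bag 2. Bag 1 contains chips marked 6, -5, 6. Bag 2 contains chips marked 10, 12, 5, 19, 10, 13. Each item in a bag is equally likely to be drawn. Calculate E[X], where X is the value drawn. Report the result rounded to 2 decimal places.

7.57

E[X | Bag 1] = (6 − 5 + 6)/3 = 7/3
E[X | Bag 2] = (10 + 12 + 5 + 19 + 10 + 13)/6 = 23/2
E[X] = (3/7)·7/3 + (4/7)·23/2 = 53/7 ≈ 7.57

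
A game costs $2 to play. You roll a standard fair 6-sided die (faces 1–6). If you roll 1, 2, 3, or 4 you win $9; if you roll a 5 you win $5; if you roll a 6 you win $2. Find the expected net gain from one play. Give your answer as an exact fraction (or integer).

31/6 dollars

E[payout] = (1/6)·2 + (1/6)·5 + (2/3)·9 = 43/6
Expected profit = 43/6 − 2 = 31/6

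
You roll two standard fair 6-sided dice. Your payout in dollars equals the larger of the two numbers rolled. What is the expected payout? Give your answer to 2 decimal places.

Distribution of the larger of the two numbers rolled: 1 w.p. 1/36, 2 w.p. 1/12, 3 w.p. 5/36, 4 w.p. 7/36, 5 w.p. 1/4, 6 w.p. 11/36
E[payout] = (1/36)·1 + (1/12)·2 + (5/36)·3 + (7/36)·4 + (1/4)·5 + (11/36)·6 = 161/36
≈ $4.47

$4.47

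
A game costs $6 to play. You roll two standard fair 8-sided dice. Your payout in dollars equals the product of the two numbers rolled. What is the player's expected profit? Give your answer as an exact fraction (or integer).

57/4 dollars

Distribution of the product of the two numbers rolled: 1 w.p. 1/64, 2 w.p. 1/32, 3 w.p. 1/32, 4 w.p. 3/64, 5 w.p. 1/32, 6 w.p. 1/16, …
E[payout] = (1/64)·1 + (1/32)·2 + (1/32)·3 + (3/64)·4 + (1/32)·5 + (1/16)·6 + (1/32)·7 + (1/16)·8 + (1/64)·9 + (1/32)·10 + (1/16)·12 + (1/32)·14 + (1/32)·15 + (3/64)·16 + (1/32)·18 + (1/32)·20 + (1/32)·21 + (1/16)·24 + (1/64)·25 + (1/32)·28 + (1/32)·30 + (1/32)·32 + (1/32)·35 + (1/64)·36 + (1/32)·40 + (1/32)·42 + (1/32)·48 + (1/64)·49 + (1/32)·56 + (1/64)·64 = 81/4
Expected profit = 81/4 − 6 = 57/4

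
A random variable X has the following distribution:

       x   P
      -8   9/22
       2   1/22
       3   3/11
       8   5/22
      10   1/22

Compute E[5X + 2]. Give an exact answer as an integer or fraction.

17/11

E[5x+2] = (9/22)·(-38) + (1/22)·12 + (3/11)·17 + (5/22)·42 + (1/22)·52
     = 17/11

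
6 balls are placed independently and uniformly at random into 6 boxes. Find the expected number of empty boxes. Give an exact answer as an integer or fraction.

15625/7776

Let Xⱼ=1 if box j is empty. P(Xⱼ=1) = ((6-1)/6)^6 = 15625/46656.
By linearity, E[#empty] = 6·15625/46656 = 15625/7776.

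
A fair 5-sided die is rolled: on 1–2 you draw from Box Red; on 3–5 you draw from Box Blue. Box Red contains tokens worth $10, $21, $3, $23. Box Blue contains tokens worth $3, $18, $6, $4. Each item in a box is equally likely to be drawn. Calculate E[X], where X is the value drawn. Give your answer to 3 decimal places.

E[X | Box Red] = (10 + 21 + 3 + 23)/4 = 57/4
E[X | Box Blue] = (3 + 18 + 6 + 4)/4 = 31/4
E[X] = (2/5)·57/4 + (3/5)·31/4 = 207/20 ≈ 10.350

$10.350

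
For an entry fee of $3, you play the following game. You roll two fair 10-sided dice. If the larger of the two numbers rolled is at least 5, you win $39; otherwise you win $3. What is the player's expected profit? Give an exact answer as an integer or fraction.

756/25 dollars

E[payout] = (4/25)·3 + (21/25)·39 = 831/25
Expected profit = 831/25 − 3 = 756/25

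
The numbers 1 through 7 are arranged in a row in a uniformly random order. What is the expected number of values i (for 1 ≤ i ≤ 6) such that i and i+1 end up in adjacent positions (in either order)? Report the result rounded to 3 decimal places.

1.714

For each i ∈ {1,…,6}, let Xᵢ = 1 if i and i+1 are adjacent. P(Xᵢ=1) = 2·(7−1)!/7! = 2/7.
By linearity, E[ΣXᵢ] = (6)·(2/7) = 12/7.
≈ 1.714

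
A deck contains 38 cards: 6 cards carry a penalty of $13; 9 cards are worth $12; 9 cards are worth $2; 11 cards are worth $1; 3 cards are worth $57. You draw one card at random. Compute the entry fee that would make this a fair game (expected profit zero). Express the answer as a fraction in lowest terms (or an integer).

115/19 dollars

E[payout] = (6/38)·(-13) + (9/38)·12 + (9/38)·2 + (11/38)·1 + (3/38)·57 = 115/19
Fair fee = E[payout] = 115/19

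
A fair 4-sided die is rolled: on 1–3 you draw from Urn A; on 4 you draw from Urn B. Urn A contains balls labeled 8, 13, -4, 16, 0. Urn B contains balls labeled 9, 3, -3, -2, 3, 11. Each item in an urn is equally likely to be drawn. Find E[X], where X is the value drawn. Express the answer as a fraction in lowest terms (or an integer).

E[X | Urn A] = (8 + 13 − 4 + 16 + 0)/5 = 33/5
E[X | Urn B] = (9 + 3 − 3 − 2 + 3 + 11)/6 = 7/2
E[X] = (3/4)·33/5 + (1/4)·7/2 = 233/40

233/40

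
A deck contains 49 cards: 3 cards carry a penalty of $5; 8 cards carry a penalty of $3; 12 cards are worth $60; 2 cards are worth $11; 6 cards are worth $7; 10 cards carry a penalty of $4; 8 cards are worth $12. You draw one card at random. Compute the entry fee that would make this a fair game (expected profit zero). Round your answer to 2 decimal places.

$16.35

E[payout] = (3/49)·(-5) + (8/49)·(-3) + (12/49)·60 + (2/49)·11 + (6/49)·7 + (10/49)·(-4) + (8/49)·12 = 801/49
Fair fee = E[payout] = 801/49 ≈ $16.35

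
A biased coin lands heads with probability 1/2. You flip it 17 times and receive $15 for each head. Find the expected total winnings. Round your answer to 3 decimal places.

$127.500

E[#heads] = 17·1/2 = 17/2 (linearity over flips).
E[winnings] = 15·17/2 = 255/2.
≈ 127.500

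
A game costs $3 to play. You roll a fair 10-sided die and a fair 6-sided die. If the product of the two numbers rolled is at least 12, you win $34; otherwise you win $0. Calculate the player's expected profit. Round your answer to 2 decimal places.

$17.97

E[payout] = (23/60)·0 + (37/60)·34 = 629/30
Expected profit = 629/30 − 3 = 539/30 ≈ $17.97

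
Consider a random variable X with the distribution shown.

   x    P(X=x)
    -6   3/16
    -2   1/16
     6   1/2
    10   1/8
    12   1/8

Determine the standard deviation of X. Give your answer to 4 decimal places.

E[X] = 9/2, E[X²] = 111/2
Var(X) = E[X²] − (E[X])² = 111/2 − 81/4 = 141/4
SD(X) = √(141/4) ≈ 5.9372

5.9372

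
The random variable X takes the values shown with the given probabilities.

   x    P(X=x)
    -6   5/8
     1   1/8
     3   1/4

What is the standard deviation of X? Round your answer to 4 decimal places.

4.0755

E[X] = -23/8, E[X²] = 199/8
Var(X) = E[X²] − (E[X])² = 199/8 − 529/64 = 1063/64
SD(X) = √(1063/64) ≈ 4.0755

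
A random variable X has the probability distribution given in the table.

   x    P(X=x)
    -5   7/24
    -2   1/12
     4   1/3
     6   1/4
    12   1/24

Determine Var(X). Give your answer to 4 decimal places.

E[X] = (7/24)·(-5) + (1/12)·(-2) + (1/3)·4 + (1/4)·6 + (1/24)·12 = 41/24
E[X²] = (7/24)·25 + (1/12)·4 + (1/3)·16 + (1/4)·36 + (1/24)·144 = 671/24
Var(X) = 671/24 − (41/24)² = 14423/576 ≈ 25.0399

25.0399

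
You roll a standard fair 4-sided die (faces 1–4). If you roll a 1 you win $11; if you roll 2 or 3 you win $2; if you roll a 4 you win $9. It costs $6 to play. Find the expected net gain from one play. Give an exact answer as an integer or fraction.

$0

E[payout] = (1/2)·2 + (1/4)·9 + (1/4)·11 = 6
Expected profit = 6 − 6 = 0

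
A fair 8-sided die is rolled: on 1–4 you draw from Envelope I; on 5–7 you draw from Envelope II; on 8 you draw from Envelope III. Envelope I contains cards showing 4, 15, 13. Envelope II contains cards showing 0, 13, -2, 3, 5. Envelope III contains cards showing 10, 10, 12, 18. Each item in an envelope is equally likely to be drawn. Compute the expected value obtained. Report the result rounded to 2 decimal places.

E[X | Envelope I] = (4 + 15 + 13)/3 = 32/3
E[X | Envelope II] = (0 + 13 − 2 + 3 + 5)/5 = 19/5
E[X | Envelope III] = (10 + 10 + 12 + 18)/4 = 25/2
E[X] = (1/2)·32/3 + (3/8)·19/5 + (1/8)·25/2 = 1997/240 ≈ 8.32

8.32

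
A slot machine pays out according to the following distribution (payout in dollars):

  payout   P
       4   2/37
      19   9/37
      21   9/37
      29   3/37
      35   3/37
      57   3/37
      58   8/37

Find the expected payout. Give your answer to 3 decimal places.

$32.297

E[X] = (2/37)·4 + (9/37)·19 + (9/37)·21 + (3/37)·29 + (3/37)·35 + (3/37)·57 + (8/37)·58
     = 1195/37 ≈ 32.297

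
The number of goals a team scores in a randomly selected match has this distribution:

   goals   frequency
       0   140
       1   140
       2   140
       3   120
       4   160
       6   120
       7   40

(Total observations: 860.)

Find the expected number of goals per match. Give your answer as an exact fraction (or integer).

Total = 860, so P(goals=0) = 140/860, etc.
E[X] = (7/43)·0 + (7/43)·1 + (7/43)·2 + (6/43)·3 + (8/43)·4 + (6/43)·6 + (2/43)·7
     = 121/43

121/43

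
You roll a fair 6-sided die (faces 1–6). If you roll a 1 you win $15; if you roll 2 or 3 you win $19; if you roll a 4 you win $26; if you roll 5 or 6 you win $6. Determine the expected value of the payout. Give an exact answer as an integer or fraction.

91/6 dollars

E[payout] = (1/3)·6 + (1/6)·15 + (1/3)·19 + (1/6)·26 = 91/6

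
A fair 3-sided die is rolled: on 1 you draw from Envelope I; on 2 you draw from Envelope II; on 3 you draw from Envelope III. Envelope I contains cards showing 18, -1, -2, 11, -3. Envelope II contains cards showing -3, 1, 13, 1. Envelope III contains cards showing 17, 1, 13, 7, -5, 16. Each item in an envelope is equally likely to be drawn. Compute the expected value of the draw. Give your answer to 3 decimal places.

E[X | Envelope I] = (18 − 1 − 2 + 11 − 3)/5 = 23/5
E[X | Envelope II] = (-3 + 1 + 13 + 1)/4 = 3
E[X | Envelope III] = (17 + 1 + 13 + 7 − 5 + 16)/6 = 49/6
E[X] = (1/3)·23/5 + (1/3)·3 + (1/3)·49/6 = 473/90 ≈ 5.256

5.256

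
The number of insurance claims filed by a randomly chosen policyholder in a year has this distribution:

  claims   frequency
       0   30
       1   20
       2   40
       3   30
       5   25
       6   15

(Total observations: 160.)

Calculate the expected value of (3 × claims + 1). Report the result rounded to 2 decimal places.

8.59

Total = 160, so P(claims=0) = 30/160, etc.
E[3x+1] = (3/16)·1 + (1/8)·4 + (1/4)·7 + (3/16)·10 + (5/32)·16 + (3/32)·19
     = 275/32 ≈ 8.59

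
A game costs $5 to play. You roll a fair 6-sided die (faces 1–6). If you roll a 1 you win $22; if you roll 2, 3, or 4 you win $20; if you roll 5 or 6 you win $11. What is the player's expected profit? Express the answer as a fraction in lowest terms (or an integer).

37/3 dollars

E[payout] = (1/3)·11 + (1/2)·20 + (1/6)·22 = 52/3
Expected profit = 52/3 − 5 = 37/3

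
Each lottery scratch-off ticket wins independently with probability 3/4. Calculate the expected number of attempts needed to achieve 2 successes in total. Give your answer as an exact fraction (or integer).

By linearity (sum of 2 independent geometric waits), E[trials] = 2/p = 2/(3/4) = 8/3.

8/3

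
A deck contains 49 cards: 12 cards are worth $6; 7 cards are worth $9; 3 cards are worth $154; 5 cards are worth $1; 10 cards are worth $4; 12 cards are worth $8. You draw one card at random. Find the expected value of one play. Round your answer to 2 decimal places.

E[payout] = (12/49)·6 + (7/49)·9 + (3/49)·154 + (5/49)·1 + (10/49)·4 + (12/49)·8 = 738/49
≈ $15.06

$15.06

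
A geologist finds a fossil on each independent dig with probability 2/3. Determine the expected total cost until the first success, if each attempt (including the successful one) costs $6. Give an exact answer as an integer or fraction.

E[#attempts] = 1/p = 3/2; E[cost] = 6·3/2 = 9.

$9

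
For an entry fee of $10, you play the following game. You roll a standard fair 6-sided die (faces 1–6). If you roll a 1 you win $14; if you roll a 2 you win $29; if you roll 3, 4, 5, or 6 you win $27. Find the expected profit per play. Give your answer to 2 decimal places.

E[payout] = (1/6)·14 + (2/3)·27 + (1/6)·29 = 151/6
Expected profit = 151/6 − 10 = 91/6 ≈ $15.17

$15.17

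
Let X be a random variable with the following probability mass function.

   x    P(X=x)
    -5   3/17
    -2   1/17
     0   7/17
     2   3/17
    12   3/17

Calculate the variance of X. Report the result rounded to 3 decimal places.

28.602

E[X] = (3/17)·(-5) + (1/17)·(-2) + (7/17)·0 + (3/17)·2 + (3/17)·12 = 25/17
E[X²] = (3/17)·25 + (1/17)·4 + (7/17)·0 + (3/17)·4 + (3/17)·144 = 523/17
Var(X) = 523/17 − (25/17)² = 8266/289 ≈ 28.602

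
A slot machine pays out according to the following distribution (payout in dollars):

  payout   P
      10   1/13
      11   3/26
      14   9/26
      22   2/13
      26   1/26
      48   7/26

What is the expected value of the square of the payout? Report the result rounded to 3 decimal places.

810.269

E[X²] = (1/13)·100 + (3/26)·121 + (9/26)·196 + (2/13)·484 + (1/26)·676 + (7/26)·2304
     = 21067/26 ≈ 810.269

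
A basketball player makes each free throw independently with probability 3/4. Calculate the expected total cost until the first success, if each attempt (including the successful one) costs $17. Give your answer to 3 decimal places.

$22.667

E[#attempts] = 1/p = 4/3; E[cost] = 17·4/3 = 68/3.
≈ 22.667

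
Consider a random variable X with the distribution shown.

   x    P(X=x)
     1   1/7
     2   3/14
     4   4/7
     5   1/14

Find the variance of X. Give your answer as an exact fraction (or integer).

313/196

E[X] = (1/7)·1 + (3/14)·2 + (4/7)·4 + (1/14)·5 = 45/14
E[X²] = (1/7)·1 + (3/14)·4 + (4/7)·16 + (1/14)·25 = 167/14
Var(X) = 167/14 − (45/14)² = 313/196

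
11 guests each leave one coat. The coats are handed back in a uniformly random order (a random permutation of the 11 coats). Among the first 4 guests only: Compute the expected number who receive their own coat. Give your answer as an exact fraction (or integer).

4/11

Let Xᵢ = 1 if person i gets their own coat. For each i, P(Xᵢ=1) = 1/11.
By linearity of expectation, E[X₁+…+X_4] = 4·(1/11) = 4/11.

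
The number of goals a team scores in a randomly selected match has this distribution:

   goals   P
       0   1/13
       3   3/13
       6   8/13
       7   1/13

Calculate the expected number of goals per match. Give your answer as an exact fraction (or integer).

E[X] = (1/13)·0 + (3/13)·3 + (8/13)·6 + (1/13)·7
     = 64/13

64/13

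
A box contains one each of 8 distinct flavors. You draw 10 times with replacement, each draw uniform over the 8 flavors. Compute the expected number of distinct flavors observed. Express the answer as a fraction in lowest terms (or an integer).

791266575/134217728

Let Xⱼ=1 if type j appears at least once. P(Xⱼ=1) = 1 − ((8−1)/8)^10 = 791266575/1073741824.
E[#distinct] = 8·791266575/1073741824 = 791266575/134217728.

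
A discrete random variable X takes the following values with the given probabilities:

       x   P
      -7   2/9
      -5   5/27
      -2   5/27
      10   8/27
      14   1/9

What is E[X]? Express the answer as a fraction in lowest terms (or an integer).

E[X] = (2/9)·(-7) + (5/27)·(-5) + (5/27)·(-2) + (8/27)·10 + (1/9)·14
     = 5/3

5/3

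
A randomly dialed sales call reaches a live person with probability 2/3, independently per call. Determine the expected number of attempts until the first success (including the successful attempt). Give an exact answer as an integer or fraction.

3/2

For a geometric distribution, E[trials] = 1/p = 1/(2/3) = 3/2.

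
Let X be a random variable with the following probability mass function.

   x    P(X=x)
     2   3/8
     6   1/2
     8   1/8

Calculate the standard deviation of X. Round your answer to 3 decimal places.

E[X] = 19/4, E[X²] = 55/2
Var(X) = E[X²] − (E[X])² = 55/2 − 361/16 = 79/16
SD(X) = √(79/16) ≈ 2.222

2.222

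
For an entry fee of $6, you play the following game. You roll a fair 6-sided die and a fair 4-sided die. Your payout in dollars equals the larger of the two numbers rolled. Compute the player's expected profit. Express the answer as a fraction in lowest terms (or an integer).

-25/12 dollars

Distribution of the larger of the two numbers rolled: 1 w.p. 1/24, 2 w.p. 1/8, 3 w.p. 5/24, 4 w.p. 7/24, 5 w.p. 1/6, 6 w.p. 1/6
E[payout] = (1/24)·1 + (1/8)·2 + (5/24)·3 + (7/24)·4 + (1/6)·5 + (1/6)·6 = 47/12
Expected profit = 47/12 − 6 = -25/12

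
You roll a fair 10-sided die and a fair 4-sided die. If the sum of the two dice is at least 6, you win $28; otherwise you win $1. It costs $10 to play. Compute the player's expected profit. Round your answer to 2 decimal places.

E[payout] = (1/4)·1 + (3/4)·28 = 85/4
Expected profit = 85/4 − 10 = 45/4 ≈ $11.25

$11.25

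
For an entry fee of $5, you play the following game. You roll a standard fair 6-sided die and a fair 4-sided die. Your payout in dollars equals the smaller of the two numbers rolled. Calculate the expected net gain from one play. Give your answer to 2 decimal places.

-$2.92

Distribution of the smaller of the two numbers rolled: 1 w.p. 3/8, 2 w.p. 7/24, 3 w.p. 5/24, 4 w.p. 1/8
E[payout] = (3/8)·1 + (7/24)·2 + (5/24)·3 + (1/8)·4 = 25/12
Expected profit = 25/12 − 5 = -35/12 ≈ -$2.92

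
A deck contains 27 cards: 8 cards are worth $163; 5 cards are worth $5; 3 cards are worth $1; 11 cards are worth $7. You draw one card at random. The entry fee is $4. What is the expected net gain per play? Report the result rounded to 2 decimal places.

E[payout] = (8/27)·163 + (5/27)·5 + (3/27)·1 + (11/27)·7 = 1409/27
Expected profit = 1409/27 − 4 = 1301/27 ≈ $48.19

$48.19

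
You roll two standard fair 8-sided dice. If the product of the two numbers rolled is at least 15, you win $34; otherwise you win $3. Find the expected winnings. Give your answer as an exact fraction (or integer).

1277/64 dollars

E[payout] = (29/64)·3 + (35/64)·34 = 1277/64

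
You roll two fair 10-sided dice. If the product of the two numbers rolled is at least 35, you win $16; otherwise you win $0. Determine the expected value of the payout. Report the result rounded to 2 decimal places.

$5.92

E[payout] = (63/100)·0 + (37/100)·16 = 148/25
≈ $5.92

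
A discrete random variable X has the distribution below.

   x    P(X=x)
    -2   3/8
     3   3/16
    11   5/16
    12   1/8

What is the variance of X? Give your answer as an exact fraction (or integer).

E[X] = (3/8)·(-2) + (3/16)·3 + (5/16)·11 + (1/8)·12 = 19/4
E[X²] = (3/8)·4 + (3/16)·9 + (5/16)·121 + (1/8)·144 = 59
Var(X) = 59 − (19/4)² = 583/16

583/16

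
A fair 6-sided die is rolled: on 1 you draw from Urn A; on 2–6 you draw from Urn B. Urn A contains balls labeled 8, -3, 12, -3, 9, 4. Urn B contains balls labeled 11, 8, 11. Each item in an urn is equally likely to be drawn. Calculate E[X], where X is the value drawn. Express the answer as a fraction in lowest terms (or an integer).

E[X | Urn A] = (8 − 3 + 12 − 3 + 9 + 4)/6 = 9/2
E[X | Urn B] = (11 + 8 + 11)/3 = 10
E[X] = (1/6)·9/2 + (5/6)·10 = 109/12

109/12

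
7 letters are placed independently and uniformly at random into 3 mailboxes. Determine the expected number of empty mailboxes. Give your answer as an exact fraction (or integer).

128/729

Let Xⱼ=1 if mailbox j is empty. P(Xⱼ=1) = ((3-1)/3)^7 = 128/2187.
By linearity, E[#empty] = 3·128/2187 = 128/729.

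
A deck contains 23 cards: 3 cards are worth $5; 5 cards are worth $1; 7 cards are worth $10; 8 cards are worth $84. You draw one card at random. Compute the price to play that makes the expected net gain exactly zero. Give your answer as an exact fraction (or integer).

E[payout] = (3/23)·5 + (5/23)·1 + (7/23)·10 + (8/23)·84 = 762/23
Fair fee = E[payout] = 762/23

762/23 dollars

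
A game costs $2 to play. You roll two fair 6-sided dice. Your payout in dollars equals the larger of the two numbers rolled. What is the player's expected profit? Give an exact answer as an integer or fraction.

89/36 dollars

Distribution of the larger of the two numbers rolled: 1 w.p. 1/36, 2 w.p. 1/12, 3 w.p. 5/36, 4 w.p. 7/36, 5 w.p. 1/4, 6 w.p. 11/36
E[payout] = (1/36)·1 + (1/12)·2 + (5/36)·3 + (7/36)·4 + (1/4)·5 + (11/36)·6 = 161/36
Expected profit = 161/36 − 2 = 89/36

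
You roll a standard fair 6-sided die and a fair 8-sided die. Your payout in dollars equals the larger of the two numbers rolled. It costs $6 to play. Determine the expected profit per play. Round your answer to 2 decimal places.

-$0.77

Distribution of the larger of the two numbers rolled: 1 w.p. 1/48, 2 w.p. 1/16, 3 w.p. 5/48, 4 w.p. 7/48, 5 w.p. 3/16, 6 w.p. 11/48, …
E[payout] = (1/48)·1 + (1/16)·2 + (5/48)·3 + (7/48)·4 + (3/16)·5 + (11/48)·6 + (1/8)·7 + (1/8)·8 = 251/48
Expected profit = 251/48 − 6 = -37/48 ≈ -$0.77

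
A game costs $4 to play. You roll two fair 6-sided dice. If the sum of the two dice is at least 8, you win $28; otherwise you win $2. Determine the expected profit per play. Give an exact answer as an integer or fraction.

E[payout] = (7/12)·2 + (5/12)·28 = 77/6
Expected profit = 77/6 − 4 = 53/6

53/6 dollars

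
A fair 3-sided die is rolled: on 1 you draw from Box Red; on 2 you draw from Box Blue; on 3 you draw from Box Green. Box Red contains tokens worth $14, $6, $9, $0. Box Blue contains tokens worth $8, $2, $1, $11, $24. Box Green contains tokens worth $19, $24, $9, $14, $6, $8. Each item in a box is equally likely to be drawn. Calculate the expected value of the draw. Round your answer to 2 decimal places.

$9.93

E[X | Box Red] = (14 + 6 + 9 + 0)/4 = 29/4
E[X | Box Blue] = (8 + 2 + 1 + 11 + 24)/5 = 46/5
E[X | Box Green] = (19 + 24 + 9 + 14 + 6 + 8)/6 = 40/3
E[X] = (1/3)·29/4 + (1/3)·46/5 + (1/3)·40/3 = 1787/180 ≈ 9.93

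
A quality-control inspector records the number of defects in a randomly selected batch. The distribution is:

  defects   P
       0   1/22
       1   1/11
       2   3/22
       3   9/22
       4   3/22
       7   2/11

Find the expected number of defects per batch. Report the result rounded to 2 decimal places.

E[X] = (1/22)·0 + (1/11)·1 + (3/22)·2 + (9/22)·3 + (3/22)·4 + (2/11)·7
     = 75/22 ≈ 3.41

3.41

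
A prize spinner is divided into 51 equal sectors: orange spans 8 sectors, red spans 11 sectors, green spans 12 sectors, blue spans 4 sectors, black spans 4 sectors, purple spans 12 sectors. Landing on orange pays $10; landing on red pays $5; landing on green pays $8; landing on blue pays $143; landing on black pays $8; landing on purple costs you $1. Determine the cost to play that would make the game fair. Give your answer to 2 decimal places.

E[payout] = (8/51)·10 + (11/51)·5 + (12/51)·8 + (4/51)·143 + (4/51)·8 + (12/51)·(-1) = 823/51
Fair fee = E[payout] = 823/51 ≈ $16.14

$16.14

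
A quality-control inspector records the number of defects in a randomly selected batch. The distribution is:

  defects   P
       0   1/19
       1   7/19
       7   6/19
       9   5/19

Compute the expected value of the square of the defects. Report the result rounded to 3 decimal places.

37.158

E[X²] = (1/19)·0 + (7/19)·1 + (6/19)·49 + (5/19)·81
     = 706/19 ≈ 37.158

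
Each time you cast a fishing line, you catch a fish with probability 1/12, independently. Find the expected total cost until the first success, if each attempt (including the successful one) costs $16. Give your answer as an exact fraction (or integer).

E[#attempts] = 1/p = 12; E[cost] = 16·12 = 192.

$192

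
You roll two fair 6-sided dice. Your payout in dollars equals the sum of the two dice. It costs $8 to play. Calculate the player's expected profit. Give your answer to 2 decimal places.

Distribution of the sum of the two dice: 2 w.p. 1/36, 3 w.p. 1/18, 4 w.p. 1/12, 5 w.p. 1/9, 6 w.p. 5/36, 7 w.p. 1/6, …
E[payout] = (1/36)·2 + (1/18)·3 + (1/12)·4 + (1/9)·5 + (5/36)·6 + (1/6)·7 + (5/36)·8 + (1/9)·9 + (1/12)·10 + (1/18)·11 + (1/36)·12 = 7
Expected profit = 7 − 8 = -1 ≈ -$1.00

-$1.00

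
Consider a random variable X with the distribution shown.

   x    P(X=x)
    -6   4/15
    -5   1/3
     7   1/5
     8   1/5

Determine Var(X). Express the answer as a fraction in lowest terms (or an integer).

E[X] = (4/15)·(-6) + (1/3)·(-5) + (1/5)·7 + (1/5)·8 = -4/15
E[X²] = (4/15)·36 + (1/3)·25 + (1/5)·49 + (1/5)·64 = 608/15
Var(X) = 608/15 − (-4/15)² = 9104/225

9104/225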